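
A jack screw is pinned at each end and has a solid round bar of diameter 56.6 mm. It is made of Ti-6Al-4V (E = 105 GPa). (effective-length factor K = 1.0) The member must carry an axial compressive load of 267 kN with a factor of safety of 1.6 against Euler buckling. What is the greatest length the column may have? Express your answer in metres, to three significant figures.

L_max ≈ 1.11 m

I = πd⁴/64 = π×56.6⁴/64 = 5.038×10^5 mm⁴
I = 5.038×10^-7 m⁴
Required critical load P_cr = n·P = 1.6 × 267 = 427.2 kN = 4.272×10^5 N
From P_cr = π²EI/(K·L)²:  L = (1/K)·√(π²EI/P_cr) = (1/1)·√(π²×1.05×10^11×5.038×10^-7/4.272×10^5)
L = 1.11 m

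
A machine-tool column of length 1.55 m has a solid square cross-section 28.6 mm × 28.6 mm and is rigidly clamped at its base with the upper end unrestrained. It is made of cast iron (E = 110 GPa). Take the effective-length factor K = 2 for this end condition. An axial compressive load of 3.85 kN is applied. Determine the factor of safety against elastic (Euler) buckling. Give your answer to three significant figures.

I = a⁴/12 = 28.6⁴/12 = 5.575×10^4 mm⁴
I = 5.575×10^4 mm⁴ = 5.575×10^-8 m⁴
Effective length L_e = K·L = 2 × 1.55 = 3.100 m
P_cr = π²EI / L_e² = π² × 110×10⁹ × 5.575×10^-8 / 3.100² = 6.299×10^3 N
Factor of safety n = P_cr / P = 6.2987 / 3.85 = 1.64

n ≈ 1.64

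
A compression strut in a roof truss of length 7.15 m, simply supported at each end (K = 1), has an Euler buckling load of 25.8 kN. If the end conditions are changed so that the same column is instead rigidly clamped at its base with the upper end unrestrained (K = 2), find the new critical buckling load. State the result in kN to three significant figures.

P_cr ≈ 6.45 kN

P_cr ∝ 1/K², so P_cr,new = P_cr,old × (K_old/K_new)² = 25.8 × (1/2)²
= 25.8 × 0.2500 = 6.45 kN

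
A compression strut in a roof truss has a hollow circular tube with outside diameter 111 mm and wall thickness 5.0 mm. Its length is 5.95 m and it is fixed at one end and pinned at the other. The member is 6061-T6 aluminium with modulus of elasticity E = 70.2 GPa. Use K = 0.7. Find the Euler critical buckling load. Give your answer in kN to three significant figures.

Inner diameter d_i = 111 − 2×5.0 = 101.0 mm
I = π(d_o⁴ − d_i⁴)/64 = π(111⁴ − 101.0⁴)/64 = 2.344×10^6 mm⁴
I = 2.344×10^6 mm⁴ = 2.344×10^-6 m⁴
Effective length L_e = K·L = 0.7 × 5.95 = 4.165 m
P_cr = π²EI / L_e² = π² × 70.2×10⁹ × 2.344×10^-6 / 4.165² = 9.361×10^4 N

P_cr ≈ 93.6 kN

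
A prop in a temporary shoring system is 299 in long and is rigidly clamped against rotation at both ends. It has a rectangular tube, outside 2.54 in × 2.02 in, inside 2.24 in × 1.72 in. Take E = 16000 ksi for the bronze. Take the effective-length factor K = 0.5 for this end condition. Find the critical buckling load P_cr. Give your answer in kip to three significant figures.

P_cr ≈ 5.62 kip

Weak-axis I_min = (h_o·b_o³ − h_i·b_i³)/12 with b_o = 2.02, b_i = 1.720 in (shorter outer/inner sides).
I_min = (2.54×2.02³ − 2.240×1.720³)/12 = 0.7948 in⁴
Effective length L_e = K·L = 0.5 × 299 = 149.5 in
P_cr = π²EI / L_e² = π² × 16000×10³ × 0.7948 / 149.5² = 5.616×10^3 lb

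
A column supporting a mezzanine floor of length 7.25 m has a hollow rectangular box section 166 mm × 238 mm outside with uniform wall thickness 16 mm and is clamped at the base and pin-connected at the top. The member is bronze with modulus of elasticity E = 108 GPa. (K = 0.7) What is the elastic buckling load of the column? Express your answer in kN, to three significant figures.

Inner dimensions: h_i = 238 − 2×16 = 206.0 mm, b_i = 166 − 2×16 = 134.0 mm
Weak-axis I_min = (h_o·b_o³ − h_i·b_i³)/12 with b_o = 166, b_i = 134.0 mm (shorter outer/inner sides).
I_min = (238×166³ − 206.0×134.0³)/12 = 4.942×10^7 mm⁴
I = 4.942×10^7 mm⁴ = 4.942×10^-5 m⁴
Effective length L_e = K·L = 0.7 × 7.25 = 5.075 m
P_cr = π²EI / L_e² = π² × 108×10⁹ × 4.942×10^-5 / 5.075² = 2.045×10^6 N

P_cr ≈ 2050 kN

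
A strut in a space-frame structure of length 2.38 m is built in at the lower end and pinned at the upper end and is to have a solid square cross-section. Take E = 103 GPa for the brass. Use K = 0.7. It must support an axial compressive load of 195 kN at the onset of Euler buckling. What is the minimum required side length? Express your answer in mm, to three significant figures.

L_e = K·L = 0.7 × 2.38 = 1.666 m
Required I = P_cr·L_e²/(π²E) = 1.950×10^5 × 1.666² / (π² × 1.03×10^11) = 5.324×10^-7 m⁴
I_req = 5.324×10^5 mm⁴
Solid square: I = a⁴/12  ⇒  a = (12I)^(1/4) = (12×5.324×10^5)^(1/4) = 50.3 mm

a ≈ 50.3 mm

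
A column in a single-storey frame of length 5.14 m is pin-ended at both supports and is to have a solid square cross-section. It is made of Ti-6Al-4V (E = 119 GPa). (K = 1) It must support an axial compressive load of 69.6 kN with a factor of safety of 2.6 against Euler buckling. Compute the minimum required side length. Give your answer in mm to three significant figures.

a ≈ 83.6 mm

Required P_cr = n·P = 2.6 × 69.6 = 181.0 kN
L_e = K·L = 1 × 5.14 = 5.140 m
Required I = P_cr·L_e²/(π²E) = 1.810×10^5 × 5.140² / (π² × 1.19×10^11) = 4.071×10^-6 m⁴
I_req = 4.071×10^6 mm⁴
Solid square: I = a⁴/12  ⇒  a = (12I)^(1/4) = (12×4.071×10^6)^(1/4) = 83.6 mm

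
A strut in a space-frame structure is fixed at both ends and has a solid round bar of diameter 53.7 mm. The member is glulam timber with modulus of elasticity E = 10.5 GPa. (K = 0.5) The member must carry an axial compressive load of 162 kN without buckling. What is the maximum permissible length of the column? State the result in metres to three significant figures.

I = πd⁴/64 = π×53.7⁴/64 = 4.082×10^5 mm⁴
I = 4.082×10^-7 m⁴
At the buckling limit P_cr = P = 1.620×10^5 N
From P_cr = π²EI/(K·L)²:  L = (1/K)·√(π²EI/P_cr) = (1/0.5)·√(π²×1.05×10^10×4.082×10^-7/1.620×10^5)
L = 1.02 m

L_max ≈ 1.02 m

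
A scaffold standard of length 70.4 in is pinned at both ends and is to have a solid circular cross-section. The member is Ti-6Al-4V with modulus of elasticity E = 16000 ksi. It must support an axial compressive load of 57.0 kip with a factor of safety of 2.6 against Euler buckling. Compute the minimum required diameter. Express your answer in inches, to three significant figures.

d ≈ 3.12 in

Required P_cr = n·P = 2.6 × 57.0 = 148.2 kip
L_e = K·L = 1 × 70.4 = 70.40 in
Required I = P_cr·L_e²/(π²E) = 1.482×10^5 × 70.40² / (π² × 1.60×10^7) = 4.651 in⁴
Solid circle: I = πd⁴/64  ⇒  d = (64I/π)^(1/4) = (64×4.651/π)^(1/4) = 3.12 in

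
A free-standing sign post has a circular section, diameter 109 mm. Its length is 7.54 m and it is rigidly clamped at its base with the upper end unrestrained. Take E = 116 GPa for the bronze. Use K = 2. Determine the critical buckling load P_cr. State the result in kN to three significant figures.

I = πd⁴/64 = π×109⁴/64 = 6.929×10^6 mm⁴
I = 6.929×10^6 mm⁴ = 6.929×10^-6 m⁴
Effective length L_e = K·L = 2 × 7.54 = 15.08 m
P_cr = π²EI / L_e² = π² × 116×10⁹ × 6.929×10^-6 / 15.08² = 3.488×10^4 N

P_cr ≈ 34.9 kN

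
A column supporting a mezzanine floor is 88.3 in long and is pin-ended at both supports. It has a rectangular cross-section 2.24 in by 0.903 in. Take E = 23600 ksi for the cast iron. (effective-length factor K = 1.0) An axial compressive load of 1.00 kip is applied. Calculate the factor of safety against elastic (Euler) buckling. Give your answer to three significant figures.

n ≈ 4.11

Buckling occurs about the weak axis: I_min = h·b³/12 with b = 0.903 in (the shorter side).
I_min = 2.24×0.903³/12 = 0.1374 in⁴
Effective length L_e = K·L = 1 × 88.3 = 88.30 in
P_cr = π²EI / L_e² = π² × 23600×10³ × 0.1374 / 88.30² = 4.106×10^3 lb
Factor of safety n = P_cr / P = 4.1060 / 1.00 = 4.11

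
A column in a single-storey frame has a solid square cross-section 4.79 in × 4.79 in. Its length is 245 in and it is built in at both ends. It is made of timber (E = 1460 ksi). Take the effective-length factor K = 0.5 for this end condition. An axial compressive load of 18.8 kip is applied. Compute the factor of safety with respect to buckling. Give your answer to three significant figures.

n ≈ 2.24

I = a⁴/12 = 4.79⁴/12 = 43.87 in⁴
Effective length L_e = K·L = 0.5 × 245 = 122.5 in
P_cr = π²EI / L_e² = π² × 1460×10³ × 43.87 / 122.5² = 4.213×10^4 lb
Factor of safety n = P_cr / P = 42.125 / 18.8 = 2.24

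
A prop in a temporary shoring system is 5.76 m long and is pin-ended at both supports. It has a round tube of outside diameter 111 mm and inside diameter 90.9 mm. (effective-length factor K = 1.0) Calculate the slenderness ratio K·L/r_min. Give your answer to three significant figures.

d_o = 111 mm, d_i = 90.9 mm
I = π(d_o⁴ − d_i⁴)/64 = π(111⁴ − 90.90⁴)/64 = 4.100×10^6 mm⁴
A = 3.187×10^3 mm²;  r_min = √(I/A) = √(4.100×10^6/3.187×10^3) = 35.87 mm
L_e = K·L = 1 × 5.76 m = 5.760 m = 5760.0 mm
λ = L_e / r_min = 5760.0 / 35.87 = 161

λ ≈ 161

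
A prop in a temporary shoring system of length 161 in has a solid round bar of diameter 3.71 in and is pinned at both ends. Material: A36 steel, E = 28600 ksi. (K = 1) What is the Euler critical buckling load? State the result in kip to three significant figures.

I = πd⁴/64 = π×3.71⁴/64 = 9.300 in⁴
Effective length L_e = K·L = 1 × 161 = 161.0 in
P_cr = π²EI / L_e² = π² × 28600×10³ × 9.300 / 161.0² = 1.013×10^5 lb

P_cr ≈ 101 kip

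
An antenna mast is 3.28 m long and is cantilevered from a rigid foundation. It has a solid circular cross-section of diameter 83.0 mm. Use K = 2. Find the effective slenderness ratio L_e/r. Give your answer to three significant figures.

λ ≈ 316

For a solid circle r = d/4 = 83.0/4 = 20.75 mm
L_e = K·L = 2 × 3.28 m = 6.560 m = 6560.0 mm
λ = L_e / r_min = 6560.0 / 20.75 = 316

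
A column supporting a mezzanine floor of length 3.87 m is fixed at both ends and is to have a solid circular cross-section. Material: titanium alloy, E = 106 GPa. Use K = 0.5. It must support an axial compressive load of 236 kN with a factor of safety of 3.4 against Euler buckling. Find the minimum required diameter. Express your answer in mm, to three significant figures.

d ≈ 87.5 mm

Required P_cr = n·P = 3.4 × 236 = 802.4 kN
L_e = K·L = 0.5 × 3.87 = 1.935 m
Required I = P_cr·L_e²/(π²E) = 8.024×10^5 × 1.935² / (π² × 1.06×10^11) = 2.872×10^-6 m⁴
I_req = 2.872×10^6 mm⁴
Solid circle: I = πd⁴/64  ⇒  d = (64I/π)^(1/4) = (64×2.872×10^6/π)^(1/4) = 87.5 mm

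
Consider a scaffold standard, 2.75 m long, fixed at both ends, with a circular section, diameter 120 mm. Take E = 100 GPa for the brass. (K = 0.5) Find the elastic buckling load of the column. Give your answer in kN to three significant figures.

P_cr ≈ 5310 kN

I = πd⁴/64 = π×120⁴/64 = 1.018×10^7 mm⁴
I = 1.018×10^7 mm⁴ = 1.018×10^-5 m⁴
Effective length L_e = K·L = 0.5 × 2.75 = 1.375 m
P_cr = π²EI / L_e² = π² × 100×10⁹ × 1.018×10^-5 / 1.375² = 5.314×10^6 N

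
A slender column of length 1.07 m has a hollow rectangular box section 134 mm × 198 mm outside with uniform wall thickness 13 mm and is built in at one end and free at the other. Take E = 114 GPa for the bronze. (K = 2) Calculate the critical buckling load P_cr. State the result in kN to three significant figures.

Inner dimensions: h_i = 198 − 2×13 = 172.0 mm, b_i = 134 − 2×13 = 108.0 mm
Weak-axis I_min = (h_o·b_o³ − h_i·b_i³)/12 with b_o = 134, b_i = 108.0 mm (shorter outer/inner sides).
I_min = (198×134³ − 172.0×108.0³)/12 = 2.164×10^7 mm⁴
I = 2.164×10^7 mm⁴ = 2.164×10^-5 m⁴
Effective length L_e = K·L = 2 × 1.07 = 2.140 m
P_cr = π²EI / L_e² = π² × 114×10⁹ × 2.164×10^-5 / 2.140² = 5.318×10^6 N

P_cr ≈ 5320 kN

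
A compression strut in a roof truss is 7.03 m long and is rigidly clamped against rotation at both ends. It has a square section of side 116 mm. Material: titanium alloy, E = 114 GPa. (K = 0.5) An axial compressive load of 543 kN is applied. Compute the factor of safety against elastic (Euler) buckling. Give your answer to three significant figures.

n ≈ 2.53

I = a⁴/12 = 116⁴/12 = 1.509×10^7 mm⁴
I = 1.509×10^7 mm⁴ = 1.509×10^-5 m⁴
Effective length L_e = K·L = 0.5 × 7.03 = 3.515 m
P_cr = π²EI / L_e² = π² × 114×10⁹ × 1.509×10^-5 / 3.515² = 1.374×10^6 N
Factor of safety n = P_cr / P = 1374.1 / 543 = 2.53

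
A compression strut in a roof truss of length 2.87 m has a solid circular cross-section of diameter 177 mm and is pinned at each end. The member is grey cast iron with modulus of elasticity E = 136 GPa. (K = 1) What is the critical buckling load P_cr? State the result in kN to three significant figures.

I = πd⁴/64 = π×177⁴/64 = 4.818×10^7 mm⁴
I = 4.818×10^7 mm⁴ = 4.818×10^-5 m⁴
Effective length L_e = K·L = 1 × 2.87 = 2.870 m
P_cr = π²EI / L_e² = π² × 136×10⁹ × 4.818×10^-5 / 2.870² = 7.851×10^6 N

P_cr ≈ 7850 kN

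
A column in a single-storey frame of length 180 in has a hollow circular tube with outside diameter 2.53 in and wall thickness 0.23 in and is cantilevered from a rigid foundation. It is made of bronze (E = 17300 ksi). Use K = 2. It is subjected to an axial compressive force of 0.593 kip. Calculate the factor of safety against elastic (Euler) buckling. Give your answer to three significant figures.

Inner diameter d_i = 2.53 − 2×0.23 = 2.070 in
I = π(d_o⁴ − d_i⁴)/64 = π(2.53⁴ − 2.070⁴)/64 = 1.110 in⁴
Effective length L_e = K·L = 2 × 180 = 360.0 in
P_cr = π²EI / L_e² = π² × 17300×10³ × 1.110 / 360.0² = 1.462×10^3 lb
Factor of safety n = P_cr / P = 1.4623 / 0.593 = 2.47

n ≈ 2.47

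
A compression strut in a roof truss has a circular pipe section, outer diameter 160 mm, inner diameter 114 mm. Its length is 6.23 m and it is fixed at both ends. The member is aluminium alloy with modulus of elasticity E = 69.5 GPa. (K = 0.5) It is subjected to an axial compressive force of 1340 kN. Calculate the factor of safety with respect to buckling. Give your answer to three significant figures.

d_o = 160 mm, d_i = 114 mm
I = π(d_o⁴ − d_i⁴)/64 = π(160⁴ − 114.0⁴)/64 = 2.388×10^7 mm⁴
I = 2.388×10^7 mm⁴ = 2.388×10^-5 m⁴
Effective length L_e = K·L = 0.5 × 6.23 = 3.115 m
P_cr = π²EI / L_e² = π² × 69.5×10⁹ × 2.388×10^-5 / 3.115² = 1.688×10^6 N
Factor of safety n = P_cr / P = 1688.1 / 1340 = 1.26

n ≈ 1.26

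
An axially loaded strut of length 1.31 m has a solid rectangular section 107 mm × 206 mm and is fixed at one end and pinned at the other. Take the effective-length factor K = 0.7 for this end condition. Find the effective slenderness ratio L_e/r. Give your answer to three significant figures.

For a rectangle r_min = b/√12 = 107/√12 = 30.89 mm
L_e = K·L = 0.7 × 1.31 m = 0.9170 m = 917.00 mm
λ = L_e / r_min = 917.00 / 30.89 = 29.7

λ ≈ 29.7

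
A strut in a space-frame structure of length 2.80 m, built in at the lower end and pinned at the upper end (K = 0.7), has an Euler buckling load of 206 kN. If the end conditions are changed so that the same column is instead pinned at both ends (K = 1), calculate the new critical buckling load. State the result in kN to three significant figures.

P_cr ≈ 101 kN

P_cr ∝ 1/K², so P_cr,new = P_cr,old × (K_old/K_new)² = 206 × (0.7/1)²
= 206 × 0.4900 = 101 kN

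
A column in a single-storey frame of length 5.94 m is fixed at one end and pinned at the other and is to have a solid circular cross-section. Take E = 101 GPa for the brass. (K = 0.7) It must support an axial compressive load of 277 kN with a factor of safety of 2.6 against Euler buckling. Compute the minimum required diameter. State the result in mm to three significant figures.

Required P_cr = n·P = 2.6 × 277 = 720.2 kN
L_e = K·L = 0.7 × 5.94 = 4.158 m
Required I = P_cr·L_e²/(π²E) = 7.202×10^5 × 4.158² / (π² × 1.01×10^11) = 1.249×10^-5 m⁴
I_req = 1.249×10^7 mm⁴
Solid circle: I = πd⁴/64  ⇒  d = (64I/π)^(1/4) = (64×1.249×10^7/π)^(1/4) = 126 mm

d ≈ 126 mm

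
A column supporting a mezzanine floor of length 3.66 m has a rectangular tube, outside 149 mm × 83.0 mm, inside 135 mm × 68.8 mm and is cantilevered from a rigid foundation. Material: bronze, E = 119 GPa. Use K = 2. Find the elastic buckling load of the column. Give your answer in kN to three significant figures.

Weak-axis I_min = (h_o·b_o³ − h_i·b_i³)/12 with b_o = 83.0, b_i = 68.80 mm (shorter outer/inner sides).
I_min = (149×83.0³ − 135.0×68.80³)/12 = 3.436×10^6 mm⁴
I = 3.436×10^6 mm⁴ = 3.436×10^-6 m⁴
Effective length L_e = K·L = 2 × 3.66 = 7.320 m
P_cr = π²EI / L_e² = π² × 119×10⁹ × 3.436×10^-6 / 7.320² = 7.531×10^4 N

P_cr ≈ 75.3 kN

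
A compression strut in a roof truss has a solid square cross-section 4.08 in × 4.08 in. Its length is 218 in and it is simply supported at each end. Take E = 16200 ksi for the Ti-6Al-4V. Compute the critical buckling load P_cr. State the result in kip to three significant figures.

I = a⁴/12 = 4.08⁴/12 = 23.09 in⁴
Effective length L_e = K·L = 1 × 218 = 218.0 in
P_cr = π²EI / L_e² = π² × 16200×10³ × 23.09 / 218.0² = 7.769×10^4 lb

P_cr ≈ 77.7 kip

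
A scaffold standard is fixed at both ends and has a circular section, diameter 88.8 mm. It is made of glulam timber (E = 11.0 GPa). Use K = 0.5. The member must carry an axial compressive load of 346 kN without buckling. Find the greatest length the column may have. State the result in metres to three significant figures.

I = πd⁴/64 = π×88.8⁴/64 = 3.052×10^6 mm⁴
I = 3.052×10^-6 m⁴
At the buckling limit P_cr = P = 3.460×10^5 N
From P_cr = π²EI/(K·L)²:  L = (1/K)·√(π²EI/P_cr) = (1/0.5)·√(π²×1.10×10^10×3.052×10^-6/3.460×10^5)
L = 1.96 m

L_max ≈ 1.96 m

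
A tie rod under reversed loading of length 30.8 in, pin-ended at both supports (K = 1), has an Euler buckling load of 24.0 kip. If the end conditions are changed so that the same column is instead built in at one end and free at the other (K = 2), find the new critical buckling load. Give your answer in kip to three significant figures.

P_cr ∝ 1/K², so P_cr,new = P_cr,old × (K_old/K_new)² = 24.0 × (1/2)²
= 24.0 × 0.2500 = 6.00 kip

P_cr ≈ 6.00 kip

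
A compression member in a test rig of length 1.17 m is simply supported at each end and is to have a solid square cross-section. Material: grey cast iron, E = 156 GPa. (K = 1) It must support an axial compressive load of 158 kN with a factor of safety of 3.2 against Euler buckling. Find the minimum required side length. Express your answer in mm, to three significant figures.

a ≈ 48.2 mm

Required P_cr = n·P = 3.2 × 158 = 505.6 kN
L_e = K·L = 1 × 1.17 = 1.170 m
Required I = P_cr·L_e²/(π²E) = 5.056×10^5 × 1.170² / (π² × 1.56×10^11) = 4.495×10^-7 m⁴
I_req = 4.495×10^5 mm⁴
Solid square: I = a⁴/12  ⇒  a = (12I)^(1/4) = (12×4.495×10^5)^(1/4) = 48.2 mm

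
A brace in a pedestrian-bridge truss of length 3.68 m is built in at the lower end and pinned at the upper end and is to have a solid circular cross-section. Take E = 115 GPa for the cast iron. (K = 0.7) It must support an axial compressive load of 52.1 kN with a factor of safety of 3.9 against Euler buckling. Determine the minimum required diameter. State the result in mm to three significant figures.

d ≈ 70.1 mm

Required P_cr = n·P = 3.9 × 52.1 = 203.2 kN
L_e = K·L = 0.7 × 3.68 = 2.576 m
Required I = P_cr·L_e²/(π²E) = 2.032×10^5 × 2.576² / (π² × 1.15×10^11) = 1.188×10^-6 m⁴
I_req = 1.188×10^6 mm⁴
Solid circle: I = πd⁴/64  ⇒  d = (64I/π)^(1/4) = (64×1.188×10^6/π)^(1/4) = 70.1 mm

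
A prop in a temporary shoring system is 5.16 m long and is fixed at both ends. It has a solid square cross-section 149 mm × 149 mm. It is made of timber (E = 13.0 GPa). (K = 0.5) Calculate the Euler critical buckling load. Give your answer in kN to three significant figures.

P_cr ≈ 792 kN

I = a⁴/12 = 149⁴/12 = 4.107×10^7 mm⁴
I = 4.107×10^7 mm⁴ = 4.107×10^-5 m⁴
Effective length L_e = K·L = 0.5 × 5.16 = 2.580 m
P_cr = π²EI / L_e² = π² × 13.0×10⁹ × 4.107×10^-5 / 2.580² = 7.917×10^5 N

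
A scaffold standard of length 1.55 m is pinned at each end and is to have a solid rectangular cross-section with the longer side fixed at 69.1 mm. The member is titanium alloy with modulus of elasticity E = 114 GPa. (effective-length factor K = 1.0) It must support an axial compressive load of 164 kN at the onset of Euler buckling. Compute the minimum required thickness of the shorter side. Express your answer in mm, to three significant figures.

L_e = K·L = 1 × 1.55 = 1.550 m
Required I = P_cr·L_e²/(π²E) = 1.640×10^5 × 1.550² / (π² × 1.14×10^11) = 3.502×10^-7 m⁴
I_req = 3.502×10^5 mm⁴
Rectangle, weak axis: I_min = h·b³/12 with h = 69.1 mm fixed  ⇒  b = (12I/h)^(1/3) = 39.3 mm

b ≈ 39.3 mm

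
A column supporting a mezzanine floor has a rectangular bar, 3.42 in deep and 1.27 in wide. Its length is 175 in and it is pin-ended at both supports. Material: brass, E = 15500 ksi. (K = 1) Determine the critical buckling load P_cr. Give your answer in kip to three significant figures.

P_cr ≈ 2.92 kip

Buckling occurs about the weak axis: I_min = h·b³/12 with b = 1.27 in (the shorter side).
I_min = 3.42×1.27³/12 = 0.5838 in⁴
Effective length L_e = K·L = 1 × 175 = 175.0 in
P_cr = π²EI / L_e² = π² × 15500×10³ × 0.5838 / 175.0² = 2.916×10^3 lb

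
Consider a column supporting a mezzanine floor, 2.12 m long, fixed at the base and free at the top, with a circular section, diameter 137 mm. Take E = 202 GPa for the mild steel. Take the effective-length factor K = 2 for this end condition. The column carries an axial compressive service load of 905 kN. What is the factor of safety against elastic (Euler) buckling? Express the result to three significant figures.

I = πd⁴/64 = π×137⁴/64 = 1.729×10^7 mm⁴
I = 1.729×10^7 mm⁴ = 1.729×10^-5 m⁴
Effective length L_e = K·L = 2 × 2.12 = 4.240 m
P_cr = π²EI / L_e² = π² × 202×10⁹ × 1.729×10^-5 / 4.240² = 1.918×10^6 N
Factor of safety n = P_cr / P = 1917.7 / 905 = 2.12

n ≈ 2.12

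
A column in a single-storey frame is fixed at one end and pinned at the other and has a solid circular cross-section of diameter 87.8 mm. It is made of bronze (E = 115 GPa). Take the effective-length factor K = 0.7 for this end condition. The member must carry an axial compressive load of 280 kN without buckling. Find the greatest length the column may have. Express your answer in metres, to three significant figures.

L_max ≈ 4.91 m

I = πd⁴/64 = π×87.8⁴/64 = 2.917×10^6 mm⁴
I = 2.917×10^-6 m⁴
At the buckling limit P_cr = P = 2.800×10^5 N
From P_cr = π²EI/(K·L)²:  L = (1/K)·√(π²EI/P_cr) = (1/0.7)·√(π²×1.15×10^11×2.917×10^-6/2.800×10^5)
L = 4.91 m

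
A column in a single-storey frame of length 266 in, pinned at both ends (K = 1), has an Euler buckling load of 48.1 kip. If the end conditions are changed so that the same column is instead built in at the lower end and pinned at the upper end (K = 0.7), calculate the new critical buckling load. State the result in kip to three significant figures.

P_cr ∝ 1/K², so P_cr,new = P_cr,old × (K_old/K_new)² = 48.1 × (1/0.7)²
= 48.1 × 2.041 = 98.2 kip

P_cr ≈ 98.2 kip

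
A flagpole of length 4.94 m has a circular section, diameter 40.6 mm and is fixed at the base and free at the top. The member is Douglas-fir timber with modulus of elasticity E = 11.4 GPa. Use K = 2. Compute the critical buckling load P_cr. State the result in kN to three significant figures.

P_cr ≈ 0.154 kN

I = πd⁴/64 = π×40.6⁴/64 = 1.334×10^5 mm⁴
I = 1.334×10^5 mm⁴ = 1.334×10^-7 m⁴
Effective length L_e = K·L = 2 × 4.94 = 9.880 m
P_cr = π²EI / L_e² = π² × 11.4×10⁹ × 1.334×10^-7 / 9.880² = 153.7 N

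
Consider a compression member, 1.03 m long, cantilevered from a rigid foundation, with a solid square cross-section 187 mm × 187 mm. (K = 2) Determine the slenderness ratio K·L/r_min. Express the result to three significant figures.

I = a⁴/12 = 187⁴/12 = 1.019×10^8 mm⁴
A = 3.497×10^4 mm²;  r_min = √(I/A) = √(1.019×10^8/3.497×10^4) = 53.98 mm
L_e = K·L = 2 × 1.03 m = 2.060 m = 2060.0 mm
λ = L_e / r_min = 2060.0 / 53.98 = 38.2

λ ≈ 38.2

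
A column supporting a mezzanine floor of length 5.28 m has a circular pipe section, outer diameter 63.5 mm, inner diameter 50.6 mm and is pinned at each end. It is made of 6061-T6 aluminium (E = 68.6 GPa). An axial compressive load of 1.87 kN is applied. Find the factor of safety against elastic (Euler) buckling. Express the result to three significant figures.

d_o = 63.5 mm, d_i = 50.6 mm
I = π(d_o⁴ − d_i⁴)/64 = π(63.5⁴ − 50.60⁴)/64 = 4.763×10^5 mm⁴
I = 4.763×10^5 mm⁴ = 4.763×10^-7 m⁴
Effective length L_e = K·L = 1 × 5.28 = 5.280 m
P_cr = π²EI / L_e² = π² × 68.6×10⁹ × 4.763×10^-7 / 5.280² = 1.157×10^4 N
Factor of safety n = P_cr / P = 11.568 / 1.87 = 6.19

n ≈ 6.19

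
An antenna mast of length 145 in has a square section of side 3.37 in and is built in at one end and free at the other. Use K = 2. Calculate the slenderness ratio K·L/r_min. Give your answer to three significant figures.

For a square r = a/√12 = 3.37/√12 = 0.9728 in
L_e = K·L = 2 × 145 = 290.0 in
λ = L_e / r_min = 290.00 / 0.9728 = 298

λ ≈ 298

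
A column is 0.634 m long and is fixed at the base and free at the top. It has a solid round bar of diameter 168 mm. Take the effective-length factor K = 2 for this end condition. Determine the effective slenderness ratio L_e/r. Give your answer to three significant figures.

λ ≈ 30.2

For a solid circle r = d/4 = 168/4 = 42.00 mm
L_e = K·L = 2 × 0.634 m = 1.268 m = 1268.0 mm
λ = L_e / r_min = 1268.0 / 42.00 = 30.2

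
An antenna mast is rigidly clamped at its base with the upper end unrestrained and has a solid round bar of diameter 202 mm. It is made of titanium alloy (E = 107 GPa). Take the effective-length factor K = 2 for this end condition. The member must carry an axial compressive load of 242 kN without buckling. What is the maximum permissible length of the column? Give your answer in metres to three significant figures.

L_max ≈ 9.44 m

I = πd⁴/64 = π×202⁴/64 = 8.173×10^7 mm⁴
I = 8.173×10^-5 m⁴
At the buckling limit P_cr = P = 2.420×10^5 N
From P_cr = π²EI/(K·L)²:  L = (1/K)·√(π²EI/P_cr) = (1/2)·√(π²×1.07×10^11×8.173×10^-5/2.420×10^5)
L = 9.44 m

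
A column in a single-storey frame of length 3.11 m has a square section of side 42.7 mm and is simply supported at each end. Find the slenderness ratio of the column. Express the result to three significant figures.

I = a⁴/12 = 42.7⁴/12 = 2.770×10^5 mm⁴
A = 1.823×10^3 mm²;  r_min = √(I/A) = √(2.770×10^5/1.823×10^3) = 12.33 mm
L_e = K·L = 1 × 3.11 m = 3.110 m = 3110.0 mm
λ = L_e / r_min = 3110.0 / 12.33 = 252

λ ≈ 252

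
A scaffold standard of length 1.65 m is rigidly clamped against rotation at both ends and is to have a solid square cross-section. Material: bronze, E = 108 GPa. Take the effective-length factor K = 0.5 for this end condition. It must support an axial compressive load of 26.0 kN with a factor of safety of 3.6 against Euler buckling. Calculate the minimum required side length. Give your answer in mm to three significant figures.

a ≈ 29.1 mm

Required P_cr = n·P = 3.6 × 26.0 = 93.60 kN
L_e = K·L = 0.5 × 1.65 = 0.8250 m
Required I = P_cr·L_e²/(π²E) = 9.360×10^4 × 0.8250² / (π² × 1.08×10^11) = 5.977×10^-8 m⁴
I_req = 5.977×10^4 mm⁴
Solid square: I = a⁴/12  ⇒  a = (12I)^(1/4) = (12×5.977×10^4)^(1/4) = 29.1 mm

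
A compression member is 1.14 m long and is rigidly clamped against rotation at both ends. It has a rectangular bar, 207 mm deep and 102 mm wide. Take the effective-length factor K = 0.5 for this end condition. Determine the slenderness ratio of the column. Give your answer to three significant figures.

λ ≈ 19.4

For a rectangle r_min = b/√12 = 102/√12 = 29.44 mm
L_e = K·L = 0.5 × 1.14 m = 0.5700 m = 570.00 mm
λ = L_e / r_min = 570.00 / 29.44 = 19.4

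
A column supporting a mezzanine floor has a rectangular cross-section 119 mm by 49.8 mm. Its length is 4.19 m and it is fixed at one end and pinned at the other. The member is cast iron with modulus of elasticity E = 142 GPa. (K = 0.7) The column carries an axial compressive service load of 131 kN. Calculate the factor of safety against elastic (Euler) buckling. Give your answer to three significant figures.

n ≈ 1.52

Buckling occurs about the weak axis: I_min = h·b³/12 with b = 49.8 mm (the shorter side).
I_min = 119×49.8³/12 = 1.225×10^6 mm⁴
I = 1.225×10^6 mm⁴ = 1.225×10^-6 m⁴
Effective length L_e = K·L = 0.7 × 4.19 = 2.933 m
P_cr = π²EI / L_e² = π² × 142×10⁹ × 1.225×10^-6 / 2.933² = 1.995×10^5 N
Factor of safety n = P_cr / P = 199.53 / 131 = 1.52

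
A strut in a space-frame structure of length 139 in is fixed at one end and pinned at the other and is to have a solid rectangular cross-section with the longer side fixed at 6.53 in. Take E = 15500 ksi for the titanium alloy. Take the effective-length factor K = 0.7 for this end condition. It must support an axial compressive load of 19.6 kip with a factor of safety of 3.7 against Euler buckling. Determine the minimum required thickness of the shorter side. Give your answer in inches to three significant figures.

b ≈ 2.02 in

Required P_cr = n·P = 3.7 × 19.6 = 72.52 kip
L_e = K·L = 0.7 × 139 = 97.30 in
Required I = P_cr·L_e²/(π²E) = 7.252×10^4 × 97.30² / (π² × 1.55×10^7) = 4.488 in⁴
Rectangle, weak axis: I_min = h·b³/12 with h = 6.53 in fixed  ⇒  b = (12I/h)^(1/3) = 2.02 in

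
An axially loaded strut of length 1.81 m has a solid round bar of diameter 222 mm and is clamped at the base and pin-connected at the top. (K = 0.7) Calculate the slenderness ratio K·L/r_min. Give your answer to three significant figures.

I = πd⁴/64 = π×222⁴/64 = 1.192×10^8 mm⁴
A = 3.871×10^4 mm²;  r_min = √(I/A) = √(1.192×10^8/3.871×10^4) = 55.50 mm
L_e = K·L = 0.7 × 1.81 m = 1.267 m = 1267.0 mm
λ = L_e / r_min = 1267.0 / 55.50 = 22.8

λ ≈ 22.8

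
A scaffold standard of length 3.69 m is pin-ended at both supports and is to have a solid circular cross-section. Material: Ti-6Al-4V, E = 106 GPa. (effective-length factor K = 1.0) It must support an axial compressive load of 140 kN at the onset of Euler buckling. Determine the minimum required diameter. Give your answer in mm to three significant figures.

L_e = K·L = 1 × 3.69 = 3.690 m
Required I = P_cr·L_e²/(π²E) = 1.400×10^5 × 3.690² / (π² × 1.06×10^11) = 1.822×10^-6 m⁴
I_req = 1.822×10^6 mm⁴
Solid circle: I = πd⁴/64  ⇒  d = (64I/π)^(1/4) = (64×1.822×10^6/π)^(1/4) = 78.1 mm

d ≈ 78.1 mm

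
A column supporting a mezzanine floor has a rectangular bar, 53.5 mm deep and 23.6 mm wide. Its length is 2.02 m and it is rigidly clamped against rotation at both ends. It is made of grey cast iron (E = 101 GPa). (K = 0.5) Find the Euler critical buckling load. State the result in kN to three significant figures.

Buckling occurs about the weak axis: I_min = h·b³/12 with b = 23.6 mm (the shorter side).
I_min = 53.5×23.6³/12 = 5.860×10^4 mm⁴
I = 5.860×10^4 mm⁴ = 5.860×10^-8 m⁴
Effective length L_e = K·L = 0.5 × 2.02 = 1.010 m
P_cr = π²EI / L_e² = π² × 101×10⁹ × 5.860×10^-8 / 1.010² = 5.726×10^4 N

P_cr ≈ 57.3 kN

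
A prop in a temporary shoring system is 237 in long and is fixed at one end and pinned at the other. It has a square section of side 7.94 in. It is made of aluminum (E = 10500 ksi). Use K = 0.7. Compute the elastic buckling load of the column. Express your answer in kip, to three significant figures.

P_cr ≈ 1250 kip

I = a⁴/12 = 7.94⁴/12 = 331.2 in⁴
Effective length L_e = K·L = 0.7 × 237 = 165.9 in
P_cr = π²EI / L_e² = π² × 10500×10³ × 331.2 / 165.9² = 1.247×10^6 lb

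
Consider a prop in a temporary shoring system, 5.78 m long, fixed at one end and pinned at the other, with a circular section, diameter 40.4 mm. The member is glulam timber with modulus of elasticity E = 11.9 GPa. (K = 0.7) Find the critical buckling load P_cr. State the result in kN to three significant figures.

I = πd⁴/64 = π×40.4⁴/64 = 1.308×10^5 mm⁴
I = 1.308×10^5 mm⁴ = 1.308×10^-7 m⁴
Effective length L_e = K·L = 0.7 × 5.78 = 4.046 m
P_cr = π²EI / L_e² = π² × 11.9×10⁹ × 1.308×10^-7 / 4.046² = 938.2 N

P_cr ≈ 0.938 kN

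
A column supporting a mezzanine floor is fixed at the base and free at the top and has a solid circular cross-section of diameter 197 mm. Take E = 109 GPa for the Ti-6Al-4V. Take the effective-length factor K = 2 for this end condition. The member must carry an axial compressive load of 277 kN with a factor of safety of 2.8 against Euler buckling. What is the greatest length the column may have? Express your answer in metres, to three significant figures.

L_max ≈ 5.06 m

I = πd⁴/64 = π×197⁴/64 = 7.393×10^7 mm⁴
I = 7.393×10^-5 m⁴
Required critical load P_cr = n·P = 2.8 × 277 = 775.6 kN = 7.756×10^5 N
From P_cr = π²EI/(K·L)²:  L = (1/K)·√(π²EI/P_cr) = (1/2)·√(π²×1.09×10^11×7.393×10^-5/7.756×10^5)
L = 5.06 m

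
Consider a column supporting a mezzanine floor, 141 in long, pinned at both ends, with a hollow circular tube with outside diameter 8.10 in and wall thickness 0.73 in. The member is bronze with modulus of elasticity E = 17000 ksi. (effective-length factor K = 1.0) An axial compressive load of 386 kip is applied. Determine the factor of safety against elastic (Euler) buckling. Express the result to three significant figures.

Inner diameter d_i = 8.10 − 2×0.73 = 6.640 in
I = π(d_o⁴ − d_i⁴)/64 = π(8.10⁴ − 6.640⁴)/64 = 115.9 in⁴
Effective length L_e = K·L = 1 × 141 = 141.0 in
P_cr = π²EI / L_e² = π² × 17000×10³ × 115.9 / 141.0² = 9.780×10^5 lb
Factor of safety n = P_cr / P = 977.99 / 386 = 2.53

n ≈ 2.53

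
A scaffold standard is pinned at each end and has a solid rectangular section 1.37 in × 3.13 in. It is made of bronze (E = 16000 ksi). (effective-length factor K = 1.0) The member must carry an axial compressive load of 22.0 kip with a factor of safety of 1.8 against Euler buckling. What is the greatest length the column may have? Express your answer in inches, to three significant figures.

L_max ≈ 51.7 in

Buckling occurs about the weak axis: I_min = h·b³/12 with b = 1.37 in (the shorter side).
I_min = 3.13×1.37³/12 = 0.6707 in⁴
Required critical load P_cr = n·P = 1.8 × 22.0 = 39.60 kip = 3.960×10^4 lb
From P_cr = π²EI/(K·L)²:  L = (1/K)·√(π²EI/P_cr) = (1/1)·√(π²×1.60×10^7×0.6707/3.960×10^4)
L = 51.7 in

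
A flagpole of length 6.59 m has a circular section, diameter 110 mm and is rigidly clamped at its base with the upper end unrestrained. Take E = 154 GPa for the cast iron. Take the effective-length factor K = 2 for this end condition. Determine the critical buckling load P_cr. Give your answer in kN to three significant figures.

I = πd⁴/64 = π×110⁴/64 = 7.187×10^6 mm⁴
I = 7.187×10^6 mm⁴ = 7.187×10^-6 m⁴
Effective length L_e = K·L = 2 × 6.59 = 13.18 m
P_cr = π²EI / L_e² = π² × 154×10⁹ × 7.187×10^-6 / 13.18² = 6.288×10^4 N

P_cr ≈ 62.9 kN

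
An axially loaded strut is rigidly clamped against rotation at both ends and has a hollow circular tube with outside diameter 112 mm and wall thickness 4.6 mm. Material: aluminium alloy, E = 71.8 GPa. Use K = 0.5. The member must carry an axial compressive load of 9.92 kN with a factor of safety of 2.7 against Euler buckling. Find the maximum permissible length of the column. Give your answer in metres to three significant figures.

Inner diameter d_i = 112 − 2×4.6 = 102.8 mm
I = π(d_o⁴ − d_i⁴)/64 = π(112⁴ − 102.8⁴)/64 = 2.242×10^6 mm⁴
I = 2.242×10^-6 m⁴
Required critical load P_cr = n·P = 2.7 × 9.92 = 26.78 kN = 2.678×10^4 N
From P_cr = π²EI/(K·L)²:  L = (1/K)·√(π²EI/P_cr) = (1/0.5)·√(π²×7.18×10^10×2.242×10^-6/2.678×10^4)
L = 15.4 m

L_max ≈ 15.4 m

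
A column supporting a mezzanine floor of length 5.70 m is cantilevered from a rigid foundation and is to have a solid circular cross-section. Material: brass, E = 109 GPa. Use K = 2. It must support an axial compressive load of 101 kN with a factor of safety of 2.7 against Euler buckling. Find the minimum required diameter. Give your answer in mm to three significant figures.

Required P_cr = n·P = 2.7 × 101 = 272.7 kN
L_e = K·L = 2 × 5.70 = 11.40 m
Required I = P_cr·L_e²/(π²E) = 2.727×10^5 × 11.40² / (π² × 1.09×10^11) = 3.294×10^-5 m⁴
I_req = 3.294×10^7 mm⁴
Solid circle: I = πd⁴/64  ⇒  d = (64I/π)^(1/4) = (64×3.294×10^7/π)^(1/4) = 161 mm

d ≈ 161 mm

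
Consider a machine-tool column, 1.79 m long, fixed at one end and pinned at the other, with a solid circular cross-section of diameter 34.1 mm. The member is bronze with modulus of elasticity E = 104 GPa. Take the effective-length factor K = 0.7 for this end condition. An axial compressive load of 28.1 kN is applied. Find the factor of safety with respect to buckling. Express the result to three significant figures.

n ≈ 1.54

I = πd⁴/64 = π×34.1⁴/64 = 6.637×10^4 mm⁴
I = 6.637×10^4 mm⁴ = 6.637×10^-8 m⁴
Effective length L_e = K·L = 0.7 × 1.79 = 1.253 m
P_cr = π²EI / L_e² = π² × 104×10⁹ × 6.637×10^-8 / 1.253² = 4.339×10^4 N
Factor of safety n = P_cr / P = 43.393 / 28.1 = 1.54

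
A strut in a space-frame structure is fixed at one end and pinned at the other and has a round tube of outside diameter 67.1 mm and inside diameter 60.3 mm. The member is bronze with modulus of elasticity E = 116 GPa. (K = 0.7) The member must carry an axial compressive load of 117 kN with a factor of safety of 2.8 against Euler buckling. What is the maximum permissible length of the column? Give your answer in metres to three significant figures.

d_o = 67.1 mm, d_i = 60.3 mm
I = π(d_o⁴ − d_i⁴)/64 = π(67.1⁴ − 60.30⁴)/64 = 3.461×10^5 mm⁴
I = 3.461×10^-7 m⁴
Required critical load P_cr = n·P = 2.8 × 117 = 327.6 kN = 3.276×10^5 N
From P_cr = π²EI/(K·L)²:  L = (1/K)·√(π²EI/P_cr) = (1/0.7)·√(π²×1.16×10^11×3.461×10^-7/3.276×10^5)
L = 1.57 m

L_max ≈ 1.57 m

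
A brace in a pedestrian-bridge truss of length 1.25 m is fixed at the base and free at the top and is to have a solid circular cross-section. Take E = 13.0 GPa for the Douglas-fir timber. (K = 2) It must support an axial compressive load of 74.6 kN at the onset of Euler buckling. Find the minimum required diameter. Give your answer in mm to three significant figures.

L_e = K·L = 2 × 1.25 = 2.500 m
Required I = P_cr·L_e²/(π²E) = 7.460×10^4 × 2.500² / (π² × 1.30×10^10) = 3.634×10^-6 m⁴
I_req = 3.634×10^6 mm⁴
Solid circle: I = πd⁴/64  ⇒  d = (64I/π)^(1/4) = (64×3.634×10^6/π)^(1/4) = 92.8 mm

d ≈ 92.8 mm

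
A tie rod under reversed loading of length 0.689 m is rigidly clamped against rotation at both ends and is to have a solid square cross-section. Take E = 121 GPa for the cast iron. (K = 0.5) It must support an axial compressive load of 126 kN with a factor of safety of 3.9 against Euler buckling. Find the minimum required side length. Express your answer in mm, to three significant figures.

Required P_cr = n·P = 3.9 × 126 = 491.4 kN
L_e = K·L = 0.5 × 0.689 = 0.3445 m
Required I = P_cr·L_e²/(π²E) = 4.914×10^5 × 0.3445² / (π² × 1.21×10^11) = 4.883×10^-8 m⁴
I_req = 4.883×10^4 mm⁴
Solid square: I = a⁴/12  ⇒  a = (12I)^(1/4) = (12×4.883×10^4)^(1/4) = 27.7 mm

a ≈ 27.7 mm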